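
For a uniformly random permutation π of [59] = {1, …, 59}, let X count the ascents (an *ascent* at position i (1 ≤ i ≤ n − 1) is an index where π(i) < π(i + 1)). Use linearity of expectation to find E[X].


Write X = Σ X_I over i = 1, …, 58, with X_I the indicator of one ascent.
There are 58 indicators.
For each fixed i, the pair (π(i), π(i+1)) is a uniformly random ordered pair of distinct values from {1, …, 59}; by symmetry P[π(i) < π(i+1)] = 1/2.
By linearity: E[X] = 58 · (1/2) = (59 − 1) · (1/2) = 29 ≈ 29.000000.

E[X] = 29 = 29.000000.


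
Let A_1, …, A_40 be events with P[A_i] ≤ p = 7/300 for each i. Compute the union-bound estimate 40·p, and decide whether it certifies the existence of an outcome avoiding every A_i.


Union bound: P[∪_{i=1}^{40} A_i] ≤ Σ_i P[A_i] ≤ 40·p = 40·(7/300) = 14/15.
Numerically: 14/15 ≈ 0.9333.
Is 14/15 < 1? YES.
Since P[∪ A_i] ≤ 14/15 < 1, the complement has P[∩ A_i^c] ≥ 1 − 14/15 = 1/15 > 0, so some outcome avoids every A_i.

40·p = 14/15 ≈ 0.9333; existence CERTIFIED by the union bound.


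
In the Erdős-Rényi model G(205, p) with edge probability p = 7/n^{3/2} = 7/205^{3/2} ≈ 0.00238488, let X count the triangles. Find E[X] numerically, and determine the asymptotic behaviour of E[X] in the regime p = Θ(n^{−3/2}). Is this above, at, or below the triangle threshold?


Number of potential triangles: C(205, 3) = 1414910.
Each occurs with probability p³ ≈ (0.00238488)³ ≈ 1.35644361e-08.
By linearity: E[X] = C(205, 3)·p³ ≈ 1414910 · 1.35644361e-08 ≈ 0.019192.
Since α = 3/2 > 1, p = c/n^{3/2} = o(1/n) is below the triangle threshold p ~ 1/n. Asymptotically E[X] ~ (c³/6)·n^{3(1−α)} = (7³/6)·n^{-1.5} → 0, so by Markov's inequality G has no triangles w.h.p.

E[X] ≈ 0.019192; in regime p = Θ(1/n^{3/2}) E[X] tends to 0 (below the triangle threshold p ~ 1/n).


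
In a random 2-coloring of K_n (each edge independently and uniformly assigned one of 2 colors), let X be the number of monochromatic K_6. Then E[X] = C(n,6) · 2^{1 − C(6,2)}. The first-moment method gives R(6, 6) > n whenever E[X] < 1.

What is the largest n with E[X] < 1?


We need C(n, 6) · 2^{1 − 15} < 1, i.e. C(n, 6) < 2^{15 − 1} = 16384.
Check values of n near the boundary:
  n = 14: C(14, 6) = 3003; 3003 < 16384? YES
  n = 15: C(15, 6) = 5005; 5005 < 16384? YES
  n = 16: C(16, 6) = 8008; 8008 < 16384? YES
  n = 17: C(17, 6) = 12376; 12376 < 16384? YES
  n = 18: C(18, 6) = 18564; 18564 < 16384? NO
  n = 19: C(19, 6) = 27132; 27132 < 16384? NO
The largest n with C(n, 6) < 16384 is n = 17 (where E[X] = 1547/2048 ≈ 0.75537). Hence R(6, 6) > 17, i.e. R(6, 6) ≥ 18.

Largest n = 17; hence R(6, 6) > 17.


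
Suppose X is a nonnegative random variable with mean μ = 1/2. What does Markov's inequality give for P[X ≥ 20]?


μ = E[X] = 1/2, a = 20.
Markov: P[X ≥ 20] ≤ μ/a = (1/2)/20 = 1/40.
Numerically: ≈ 0.025000.
(Since a = 20 > μ = 0.500000, the bound 1/40 is < 1 and informative.)

P[X ≥ 20] ≤ 1/40 ≈ 0.025000.


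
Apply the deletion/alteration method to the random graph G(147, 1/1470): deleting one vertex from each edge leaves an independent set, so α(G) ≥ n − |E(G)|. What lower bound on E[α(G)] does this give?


E[|E(G)|] = C(147, 2)·p = 10731 · (1/1470) = 73/10.
E[α(G)] ≥ n − E[|E(G)|] = 147 − 73/10 = 1397/10.
Numerically: ≈ 139.700.
(This is only a lower bound; the true E[α(G)] may be larger.)

E[α(G)] ≥ 1397/10 ≈ 139.700.


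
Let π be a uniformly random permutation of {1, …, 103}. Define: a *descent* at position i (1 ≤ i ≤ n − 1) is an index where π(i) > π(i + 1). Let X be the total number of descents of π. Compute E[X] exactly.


Write X = Σ X_I over i = 1, …, 102, with X_I the indicator of one descent.
There are 102 indicators.
For each fixed i, the pair (π(i), π(i+1)) is a uniformly random ordered pair of distinct values from {1, …, 103}; by symmetry P[π(i) > π(i+1)] = 1/2.
By linearity: E[X] = 102 · (1/2) = (103 − 1) · (1/2) = 51 ≈ 51.000000.

E[X] = 51 = 51.000000.


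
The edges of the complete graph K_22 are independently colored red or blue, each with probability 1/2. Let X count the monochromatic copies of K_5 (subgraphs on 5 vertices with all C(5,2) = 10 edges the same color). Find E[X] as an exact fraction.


Let X = Σ_S X_S over the C(22, 5) = 26334 subsets S of size 5, where X_S = 1 if the K_5 on S is monochromatic.
For a fixed S, the K_5 on S has C(5, 2) = 10 edges. P[all 10 edges red] = (1/2)^10, and likewise for blue, so P[monochromatic] = 2·(1/2)^10 = 2^{1 − 10} = 1/512.
By linearity of expectation: E[X] = C(22, 5) · 2^{1 − 10} = 26334 · 1/512 = 13167/256.
Numerically: E[X] ≈ 51.433594.

E[X] = C(22,5)·2^(1−C(5,2)) = 13167/256 ≈ 51.433594.


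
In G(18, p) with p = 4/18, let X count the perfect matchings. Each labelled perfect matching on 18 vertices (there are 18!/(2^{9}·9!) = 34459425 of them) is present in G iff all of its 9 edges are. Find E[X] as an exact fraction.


K_18 has 18!/(2^{9}·9!) = 34459425 labelled perfect matchings.
For each such perfect matching H, let X_H = 1 if all 9 edges of H are present in G. Then P[X_H = 1] = p^{9} = (2/9)^{9} = 512/387420489.
By linearity of expectation: E[X] = Σ_H E[X_H] = 34459425 · p^{9} = 34459425 · 512/387420489 = 217817600/4782969.
Numerically: E[X] ≈ 45.54.

E[X] = 34459425 · (2/9)^{9} = 217817600/4782969 ≈ 45.54.


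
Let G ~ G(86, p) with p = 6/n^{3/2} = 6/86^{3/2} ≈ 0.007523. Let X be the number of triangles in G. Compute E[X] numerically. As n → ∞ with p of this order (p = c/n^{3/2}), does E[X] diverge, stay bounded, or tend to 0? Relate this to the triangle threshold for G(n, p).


Number of potential triangles: C(86, 3) = 102340.
Each occurs with probability p³ ≈ (0.007523)³ ≈ 4.258050e-07.
By linearity: E[X] = C(86, 3)·p³ ≈ 102340 · 4.258050e-07 ≈ 0.0436.
Since α = 3/2 > 1, p = c/n^{3/2} = o(1/n) is below the triangle threshold p ~ 1/n. Asymptotically E[X] ~ (c³/6)·n^{3(1−α)} = (6³/6)·n^{-1.5} → 0, so by Markov's inequality G has no triangles w.h.p.

E[X] ≈ 0.0436; in regime p = Θ(1/n^{3/2}) E[X] tends to 0 (below the triangle threshold p ~ 1/n).


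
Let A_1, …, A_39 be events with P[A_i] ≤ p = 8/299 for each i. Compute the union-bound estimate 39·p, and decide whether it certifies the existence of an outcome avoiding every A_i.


Union bound: P[∪_{i=1}^{39} A_i] ≤ Σ_i P[A_i] ≤ 39·p = 39·(8/299) = 24/23.
Numerically: 24/23 ≈ 1.0435.
Is 24/23 < 1? NO.
Since the bound 24/23 is ≥ 1, the union bound is uninformative here; it does NOT by itself certify existence.

39·p = 24/23 ≈ 1.0435; existence NOT certified by the union bound.


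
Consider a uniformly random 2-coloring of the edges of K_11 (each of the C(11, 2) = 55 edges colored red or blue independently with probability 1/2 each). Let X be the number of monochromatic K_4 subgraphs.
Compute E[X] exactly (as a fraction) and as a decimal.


Let X = Σ_S X_S over the C(11, 4) = 330 subsets S of size 4, where X_S = 1 if the K_4 on S is monochromatic.
For a fixed S, the K_4 on S has C(4, 2) = 6 edges. P[all 6 edges red] = (1/2)^6, and likewise for blue, so P[monochromatic] = 2·(1/2)^6 = 2^{1 − 6} = 1/32.
By linearity of expectation: E[X] = C(11, 4) · 2^{1 − 6} = 330 · 1/32 = 165/16.
Numerically: E[X] ≈ 10.312500.

E[X] = C(11,4)·2^(1−C(4,2)) = 165/16 ≈ 10.312500.


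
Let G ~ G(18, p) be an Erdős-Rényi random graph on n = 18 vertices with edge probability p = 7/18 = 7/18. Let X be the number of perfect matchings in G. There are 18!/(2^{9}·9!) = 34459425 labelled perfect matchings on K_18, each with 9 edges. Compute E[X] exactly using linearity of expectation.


K_18 has 18!/(2^{9}·9!) = 34459425 labelled perfect matchings.
For each such perfect matching H, let X_H = 1 if all 9 edges of H are present in G. Then P[X_H = 1] = p^{9} = (7/18)^{9} = 40353607/198359290368.
By linearity: E[X] = Σ_H E[X_H] = 34459425 · p^{9} = 34459425 · 40353607/198359290368 = 17167433257975/2448880128.
Numerically: E[X] ≈ 7010.

E[X] = 34459425 · (7/18)^{9} = 17167433257975/2448880128 ≈ 7010.


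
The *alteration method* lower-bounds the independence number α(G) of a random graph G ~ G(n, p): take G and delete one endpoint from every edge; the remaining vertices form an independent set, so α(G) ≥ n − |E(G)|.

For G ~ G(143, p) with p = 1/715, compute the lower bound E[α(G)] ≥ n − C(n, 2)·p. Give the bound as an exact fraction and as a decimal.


E[|E(G)|] = C(143, 2)·p = 10153 · (1/715) = 71/5.
E[α(G)] ≥ n − E[|E(G)|] = 143 − 71/5 = 644/5.
Numerically: ≈ 128.800.
(This is only a lower bound; the true E[α(G)] may be larger.)

E[α(G)] ≥ 644/5 ≈ 128.800.


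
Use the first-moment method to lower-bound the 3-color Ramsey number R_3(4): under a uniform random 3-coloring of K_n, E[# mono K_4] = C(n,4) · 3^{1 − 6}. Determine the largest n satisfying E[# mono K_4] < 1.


We need C(n, 4) · 3^{1 − 6} < 1, i.e. C(n, 4) < 3^{6 − 1} = 243.
Check values of n near the boundary:
  n = 4: C(4, 4) = 1; 1 < 243? YES
  n = 5: C(5, 4) = 5; 5 < 243? YES
  n = 6: C(6, 4) = 15; 15 < 243? YES
  n = 7: C(7, 4) = 35; 35 < 243? YES
  n = 8: C(8, 4) = 70; 70 < 243? YES
  n = 9: C(9, 4) = 126; 126 < 243? YES
  n = 10: C(10, 4) = 210; 210 < 243? YES
  n = 11: C(11, 4) = 330; 330 < 243? NO
The largest n with C(n, 4) < 243 is n = 10 (where E[X] = 70/81 ≈ 0.86420). Hence R_3(4) > 10, i.e. R_3(4) ≥ 11.

Largest n = 10; hence R_3(4) > 10.


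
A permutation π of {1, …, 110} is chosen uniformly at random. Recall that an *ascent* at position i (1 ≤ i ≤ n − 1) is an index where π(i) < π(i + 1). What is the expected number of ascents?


Write X = Σ X_I over i = 1, …, 109, with X_I the indicator of one ascent.
There are 109 indicators.
For each fixed i, the pair (π(i), π(i+1)) is a uniformly random ordered pair of distinct values from {1, …, 110}; by symmetry P[π(i) < π(i+1)] = 1/2.
By linearity: E[X] = 109 · (1/2) = (110 − 1) · (1/2) = 109/2 ≈ 54.5000.

E[X] = 109/2 = 54.5000.


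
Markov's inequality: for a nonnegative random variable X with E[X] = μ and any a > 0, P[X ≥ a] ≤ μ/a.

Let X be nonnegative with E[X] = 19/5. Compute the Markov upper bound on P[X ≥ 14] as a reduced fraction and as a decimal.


μ = E[X] = 19/5, a = 14.
Markov: P[X ≥ 14] ≤ μ/a = (19/5)/14 = 19/70.
Numerically: ≈ 0.271429.
(Since a = 14 > μ = 3.800000, the bound 19/70 is < 1 and informative.)

P[X ≥ 14] ≤ 19/70 ≈ 0.271429.


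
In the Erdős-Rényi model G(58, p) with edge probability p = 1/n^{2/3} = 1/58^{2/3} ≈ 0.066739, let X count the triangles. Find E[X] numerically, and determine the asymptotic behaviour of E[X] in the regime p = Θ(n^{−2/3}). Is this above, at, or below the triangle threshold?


Number of potential triangles: C(58, 3) = 30856.
Each occurs with probability p³ ≈ (0.066739)³ ≈ 2.9726516e-04.
By linearity: E[X] = C(58, 3)·p³ ≈ 30856 · 2.9726516e-04 ≈ 9.17241.
Since α = 2/3 < 1, p = c/n^{2/3} ≫ 1/n is above the triangle threshold p ~ 1/n. Asymptotically E[X] ~ (c³/6)·n^{3(1−α)} = (1³/6)·n^{1} → ∞; triangles are abundant w.h.p.

E[X] ≈ 9.17241; in regime p = Θ(1/n^{2/3}) E[X] diverges (above the triangle threshold p ~ 1/n).


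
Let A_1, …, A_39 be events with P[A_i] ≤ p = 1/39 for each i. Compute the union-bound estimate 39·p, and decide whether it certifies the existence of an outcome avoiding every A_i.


Union bound: P[∪_{i=1}^{39} A_i] ≤ Σ_i P[A_i] ≤ 39·p = 39·(1/39) = 1.
Numerically: 1 ≈ 1.0000.
Is 1 < 1? NO.
Since the bound 1 is ≥ 1, the union bound is uninformative here; it does NOT by itself certify existence.

39·p = 1 ≈ 1.0000; existence NOT certified by the union bound.


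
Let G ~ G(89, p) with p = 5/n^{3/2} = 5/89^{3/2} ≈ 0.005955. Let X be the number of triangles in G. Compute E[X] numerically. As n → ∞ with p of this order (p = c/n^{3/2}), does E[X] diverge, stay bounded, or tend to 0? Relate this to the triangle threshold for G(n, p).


Number of potential triangles: C(89, 3) = 113564.
Each occurs with probability p³ ≈ (0.005955)³ ≈ 2.111811e-07.
By linearity: E[X] = C(89, 3)·p³ ≈ 113564 · 2.111811e-07 ≈ 0.0240.
Since α = 3/2 > 1, p = c/n^{3/2} = o(1/n) is below the triangle threshold p ~ 1/n. Asymptotically E[X] ~ (c³/6)·n^{3(1−α)} = (5³/6)·n^{-1.5} → 0, so by Markov's inequality G has no triangles w.h.p.

E[X] ≈ 0.0240; in regime p = Θ(1/n^{3/2}) E[X] tends to 0 (below the triangle threshold p ~ 1/n).


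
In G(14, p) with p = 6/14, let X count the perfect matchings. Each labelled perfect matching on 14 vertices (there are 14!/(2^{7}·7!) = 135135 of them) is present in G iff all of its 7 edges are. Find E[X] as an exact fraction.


K_14 has 14!/(2^{7}·7!) = 135135 labelled perfect matchings.
For each such perfect matching H, let X_H = 1 if all 7 edges of H are present in G. Then P[X_H = 1] = p^{7} = (3/7)^{7} = 2187/823543.
By linearity of expectation: E[X] = Σ_H E[X_H] = 135135 · p^{7} = 135135 · 2187/823543 = 42220035/117649.
Numerically: E[X] ≈ 358.86.

E[X] = 135135 · (3/7)^{7} = 42220035/117649 ≈ 358.86.


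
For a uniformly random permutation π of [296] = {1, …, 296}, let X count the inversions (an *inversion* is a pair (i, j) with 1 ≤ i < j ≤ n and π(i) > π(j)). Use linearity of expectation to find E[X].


Write X = Σ X_I over the C(296, 2) = 43660 pairs i < j, with X_I the indicator of one inversion.
There are 43660 indicators.
For each fixed pair i < j, the values π(i) and π(j) are two distinct elements of {1, …, 296} in uniformly random order; by symmetry P[π(i) > π(j)] = 1/2.
By linearity: E[X] = 43660 · (1/2) = C(296, 2) · (1/2) = 43660/2 = 21830 ≈ 21830.00000.

E[X] = 21830 = 21830.00000.


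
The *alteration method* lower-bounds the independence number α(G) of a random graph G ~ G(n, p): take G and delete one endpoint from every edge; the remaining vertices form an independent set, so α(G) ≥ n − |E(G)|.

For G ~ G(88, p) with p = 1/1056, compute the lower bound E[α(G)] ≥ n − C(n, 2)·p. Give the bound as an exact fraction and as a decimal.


E[|E(G)|] = C(88, 2)·p = 3828 · (1/1056) = 29/8.
E[α(G)] ≥ n − E[|E(G)|] = 88 − 29/8 = 675/8.
Numerically: ≈ 84.375000.
(This is only a lower bound; the true E[α(G)] may be larger.)

E[α(G)] ≥ 675/8 ≈ 84.375000.


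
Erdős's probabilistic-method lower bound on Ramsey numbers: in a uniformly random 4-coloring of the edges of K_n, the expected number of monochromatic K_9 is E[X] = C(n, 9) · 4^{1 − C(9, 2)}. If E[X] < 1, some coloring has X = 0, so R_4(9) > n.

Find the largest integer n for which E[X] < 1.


We need C(n, 9) · 4^{1 − 36} < 1, i.e. C(n, 9) < 4^{36 − 1} = 1180591620717411303424.
Check values of n near the boundary:
  n = 910: C(910, 9) = 1133378248346922788210; 1133378248346922788210 < 1180591620717411303424? YES
  n = 911: C(911, 9) = 1144686900492291197405; 1144686900492291197405 < 1180591620717411303424? YES
  n = 912: C(912, 9) = 1156095740032081475120; 1156095740032081475120 < 1180591620717411303424? YES
  n = 913: C(913, 9) = 1167605542753639808390; 1167605542753639808390 < 1180591620717411303424? YES
  n = 914: C(914, 9) = 1179217089587653905932; 1179217089587653905932 < 1180591620717411303424? YES
  n = 915: C(915, 9) = 1190931166636537885130; 1190931166636537885130 < 1180591620717411303424? NO
  n = 916: C(916, 9) = 1202748565202942340440; 1202748565202942340440 < 1180591620717411303424? NO
The largest n with C(n, 9) < 1180591620717411303424 is n = 914 (where E[X] = 294804272396913476483/295147905179352825856 ≈ 0.9988). Hence R_4(9) > 914, i.e. R_4(9) ≥ 915.

Largest n = 914; hence R_4(9) > 914.


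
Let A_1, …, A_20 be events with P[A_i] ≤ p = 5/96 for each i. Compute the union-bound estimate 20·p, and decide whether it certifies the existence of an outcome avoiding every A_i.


Union bound: P[∪_{i=1}^{20} A_i] ≤ Σ_i P[A_i] ≤ 20·p = 20·(5/96) = 25/24.
Numerically: 25/24 ≈ 1.042.
Is 25/24 < 1? NO.
Since the bound 25/24 is ≥ 1, the union bound is uninformative here; it does NOT by itself certify existence.

20·p = 25/24 ≈ 1.042; existence NOT certified by the union bound.


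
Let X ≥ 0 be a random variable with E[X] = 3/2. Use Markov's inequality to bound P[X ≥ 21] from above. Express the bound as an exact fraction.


μ = E[X] = 3/2, a = 21.
Markov: P[X ≥ 21] ≤ μ/a = (3/2)/21 = 1/14.
Numerically: ≈ 0.0714.
(Since a = 21 > μ = 1.5000, the bound 1/14 is < 1 and informative.)

P[X ≥ 21] ≤ 1/14 ≈ 0.0714.


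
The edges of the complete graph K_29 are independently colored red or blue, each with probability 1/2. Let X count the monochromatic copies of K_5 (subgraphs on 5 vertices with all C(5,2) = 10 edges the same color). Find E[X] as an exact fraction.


Let X = Σ_S X_S over the C(29, 5) = 118755 subsets S of size 5, where X_S = 1 if the K_5 on S is monochromatic.
For a fixed S, the K_5 on S has C(5, 2) = 10 edges. P[all 10 edges red] = (1/2)^10, and likewise for blue, so P[monochromatic] = 2·(1/2)^10 = 2^{1 − 10} = 1/512.
By linearity of expectation: E[X] = C(29, 5) · 2^{1 − 10} = 118755 · 1/512 = 118755/512.
Numerically: E[X] ≈ 231.94336.

E[X] = C(29,5)·2^(1−C(5,2)) = 118755/512 ≈ 231.94336.


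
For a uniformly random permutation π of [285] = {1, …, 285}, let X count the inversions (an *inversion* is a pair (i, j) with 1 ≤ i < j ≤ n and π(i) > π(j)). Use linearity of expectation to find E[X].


Write X = Σ X_I over the C(285, 2) = 40470 pairs i < j, with X_I the indicator of one inversion.
There are 40470 indicators.
For each fixed pair i < j, the values π(i) and π(j) are two distinct elements of {1, …, 285} in uniformly random order; by symmetry P[π(i) > π(j)] = 1/2.
By linearity: E[X] = 40470 · (1/2) = C(285, 2) · (1/2) = 40470/2 = 20235 ≈ 20235.000.

E[X] = 20235 = 20235.000.


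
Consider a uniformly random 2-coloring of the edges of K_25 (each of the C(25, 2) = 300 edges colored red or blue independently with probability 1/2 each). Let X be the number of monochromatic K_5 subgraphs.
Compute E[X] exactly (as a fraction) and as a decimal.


Let X = Σ_S X_S over the C(25, 5) = 53130 subsets S of size 5, where X_S = 1 if the K_5 on S is monochromatic.
For a fixed S, the K_5 on S has C(5, 2) = 10 edges. P[all 10 edges red] = (1/2)^10, and likewise for blue, so P[monochromatic] = 2·(1/2)^10 = 2^{1 − 10} = 1/512.
By linearity of expectation: E[X] = C(25, 5) · 2^{1 − 10} = 53130 · 1/512 = 26565/256.
Numerically: E[X] ≈ 103.769531.

E[X] = C(25,5)·2^(1−C(5,2)) = 26565/256 ≈ 103.769531.


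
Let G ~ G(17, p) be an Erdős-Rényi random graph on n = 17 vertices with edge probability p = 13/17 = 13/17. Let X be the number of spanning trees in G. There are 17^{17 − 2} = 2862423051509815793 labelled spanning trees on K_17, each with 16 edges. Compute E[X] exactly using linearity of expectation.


K_17 has 17^{17 − 2} = 2862423051509815793 labelled spanning trees.
For each such spanning tree H, let X_H = 1 if all 16 edges of H are present in G. Then P[X_H = 1] = p^{16} = (13/17)^{16} = 665416609183179841/48661191875666868481.
By linearity: E[X] = Σ_H E[X_H] = 2862423051509815793 · p^{16} = 2862423051509815793 · 665416609183179841/48661191875666868481 = 665416609183179841/17.
Numerically: E[X] ≈ 3.91e+16.

E[X] = 2862423051509815793 · (13/17)^{16} = 665416609183179841/17 ≈ 3.91e+16.


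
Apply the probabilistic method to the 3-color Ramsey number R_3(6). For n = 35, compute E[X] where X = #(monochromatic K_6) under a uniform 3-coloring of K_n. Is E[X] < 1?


E[X] = C(35, 6) · 3^{1 − 15} = 1623160 · 3^{−14} = 1623160/4782969.
As a reduced fraction: E[X] = 1623160/4782969 ≈ 0.339.
Is E[X] < 1? YES.
Since E[X] < 1, there exists a 3-coloring of K_{35} with no monochromatic K_6; hence R_3(6) > 35.

E[X] = 1623160/4782969 ≈ 0.339; E[X] < 1, so R_3(6) > 35.


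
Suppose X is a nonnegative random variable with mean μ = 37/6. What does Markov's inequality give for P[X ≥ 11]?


μ = E[X] = 37/6, a = 11.
Markov: P[X ≥ 11] ≤ μ/a = (37/6)/11 = 37/66.
Numerically: ≈ 0.5606.
(Since a = 11 > μ = 6.1667, the bound 37/66 is < 1 and informative.)

P[X ≥ 11] ≤ 37/66 ≈ 0.5606.


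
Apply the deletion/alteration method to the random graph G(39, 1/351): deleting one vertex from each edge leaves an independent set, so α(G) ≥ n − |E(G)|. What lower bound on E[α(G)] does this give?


E[|E(G)|] = C(39, 2)·p = 741 · (1/351) = 19/9.
E[α(G)] ≥ n − E[|E(G)|] = 39 − 19/9 = 332/9.
Numerically: ≈ 36.889.
(This is only a lower bound; the true E[α(G)] may be larger.)

E[α(G)] ≥ 332/9 ≈ 36.889.


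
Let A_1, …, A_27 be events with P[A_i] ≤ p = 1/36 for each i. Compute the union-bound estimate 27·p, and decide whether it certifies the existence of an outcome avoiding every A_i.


Union bound: P[∪_{i=1}^{27} A_i] ≤ Σ_i P[A_i] ≤ 27·p = 27·(1/36) = 3/4.
Numerically: 3/4 ≈ 0.750.
Is 3/4 < 1? YES.
Since P[∪ A_i] ≤ 3/4 < 1, the complement has P[∩ A_i^c] ≥ 1 − 3/4 = 1/4 > 0, so some outcome avoids every A_i.

27·p = 3/4 ≈ 0.750; existence CERTIFIED by the union bound.


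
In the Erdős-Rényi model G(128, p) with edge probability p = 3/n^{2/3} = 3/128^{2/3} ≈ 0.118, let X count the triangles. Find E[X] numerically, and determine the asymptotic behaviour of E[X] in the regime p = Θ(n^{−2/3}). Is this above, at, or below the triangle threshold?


Number of potential triangles: C(128, 3) = 341376.
Each occurs with probability p³ ≈ (0.118)³ ≈ 1.64795e-03.
By linearity: E[X] = C(128, 3)·p³ ≈ 341376 · 1.64795e-03 ≈ 562.570.
Since α = 2/3 < 1, p = c/n^{2/3} ≫ 1/n is above the triangle threshold p ~ 1/n. Asymptotically E[X] ~ (c³/6)·n^{3(1−α)} = (3³/6)·n^{1} → ∞; triangles are abundant w.h.p.

E[X] ≈ 562.570; in regime p = Θ(1/n^{2/3}) E[X] diverges (above the triangle threshold p ~ 1/n).


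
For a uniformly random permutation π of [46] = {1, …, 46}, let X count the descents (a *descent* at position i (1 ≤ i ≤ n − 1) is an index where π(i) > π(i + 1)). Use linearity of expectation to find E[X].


Write X = Σ X_I over i = 1, …, 45, with X_I the indicator of one descent.
There are 45 indicators.
For each fixed i, the pair (π(i), π(i+1)) is a uniformly random ordered pair of distinct values from {1, …, 46}; by symmetry P[π(i) > π(i+1)] = 1/2.
By linearity: E[X] = 45 · (1/2) = (46 − 1) · (1/2) = 45/2 ≈ 22.5000.

E[X] = 45/2 = 22.5000.


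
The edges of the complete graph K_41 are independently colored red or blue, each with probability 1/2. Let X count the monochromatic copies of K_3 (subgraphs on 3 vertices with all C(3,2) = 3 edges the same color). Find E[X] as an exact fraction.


Let X = Σ_S X_S over the C(41, 3) = 10660 subsets S of size 3, where X_S = 1 if the K_3 on S is monochromatic.
For a fixed S, the K_3 on S has C(3, 2) = 3 edges. P[all 3 edges red] = (1/2)^3, and likewise for blue, so P[monochromatic] = 2·(1/2)^3 = 2^{1 − 3} = 1/4.
Summing: E[X] = C(41, 3) · 2^{1 − 3} = 10660 · 1/4 = 2665.
Numerically: E[X] ≈ 2665.000000.

E[X] = C(41,3)·2^(1−C(3,2)) = 2665 ≈ 2665.000000.


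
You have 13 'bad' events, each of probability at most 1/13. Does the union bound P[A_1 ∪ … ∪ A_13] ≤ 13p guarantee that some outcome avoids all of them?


Union bound: P[∪_{i=1}^{13} A_i] ≤ Σ_i P[A_i] ≤ 13·p = 13·(1/13) = 1.
Numerically: 1 ≈ 1.0000000.
Is 1 < 1? NO.
Since the bound 1 is ≥ 1, the union bound is uninformative here; it does NOT by itself certify existence.

13·p = 1 ≈ 1.0000000; existence NOT certified by the union bound.


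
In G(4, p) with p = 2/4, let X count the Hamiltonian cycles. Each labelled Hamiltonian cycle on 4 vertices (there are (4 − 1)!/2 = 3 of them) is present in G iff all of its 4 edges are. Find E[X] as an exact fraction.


K_4 has (4 − 1)!/2 = 3 labelled Hamiltonian cycles.
For each such Hamiltonian cycle H, let X_H = 1 if all 4 edges of H are present in G. Then P[X_H = 1] = p^{4} = (1/2)^{4} = 1/16.
By linearity: E[X] = Σ_H E[X_H] = 3 · p^{4} = 3 · 1/16 = 3/16.
Numerically: E[X] ≈ 0.1875.

E[X] = 3 · (1/2)^{4} = 3/16 ≈ 0.1875.


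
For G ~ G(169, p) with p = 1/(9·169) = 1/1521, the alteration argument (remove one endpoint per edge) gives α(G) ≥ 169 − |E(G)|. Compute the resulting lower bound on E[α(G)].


E[|E(G)|] = C(169, 2)·p = 14196 · (1/1521) = 28/3.
E[α(G)] ≥ n − E[|E(G)|] = 169 − 28/3 = 479/3.
Numerically: ≈ 159.6667.
(This is only a lower bound; the true E[α(G)] may be larger.)

E[α(G)] ≥ 479/3 ≈ 159.6667.


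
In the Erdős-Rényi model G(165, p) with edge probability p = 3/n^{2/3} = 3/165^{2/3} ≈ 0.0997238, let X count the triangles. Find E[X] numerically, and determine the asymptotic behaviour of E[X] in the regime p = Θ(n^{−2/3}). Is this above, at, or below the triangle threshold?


Number of potential triangles: C(165, 3) = 735130.
Each occurs with probability p³ ≈ (0.0997238)³ ≈ 9.91735537e-04.
By linearity: E[X] = C(165, 3)·p³ ≈ 735130 · 9.91735537e-04 ≈ 729.054545.
Since α = 2/3 < 1, p = c/n^{2/3} ≫ 1/n is above the triangle threshold p ~ 1/n. Asymptotically E[X] ~ (c³/6)·n^{3(1−α)} = (3³/6)·n^{1} → ∞; triangles are abundant w.h.p.

E[X] ≈ 729.054545; in regime p = Θ(1/n^{2/3}) E[X] diverges (above the triangle threshold p ~ 1/n).


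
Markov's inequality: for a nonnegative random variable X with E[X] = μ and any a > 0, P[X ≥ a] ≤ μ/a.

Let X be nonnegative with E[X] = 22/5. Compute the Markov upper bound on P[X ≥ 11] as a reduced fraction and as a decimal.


μ = E[X] = 22/5, a = 11.
Markov: P[X ≥ 11] ≤ μ/a = (22/5)/11 = 2/5.
Numerically: ≈ 0.400.
(Since a = 11 > μ = 4.400, the bound 2/5 is < 1 and informative.)

P[X ≥ 11] ≤ 2/5 ≈ 0.400.


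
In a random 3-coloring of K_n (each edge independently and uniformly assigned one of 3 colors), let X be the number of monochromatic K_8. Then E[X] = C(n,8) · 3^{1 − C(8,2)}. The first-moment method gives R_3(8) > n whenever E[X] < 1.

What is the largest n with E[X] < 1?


We need C(n, 8) · 3^{1 − 28} < 1, i.e. C(n, 8) < 3^{28 − 1} = 7625597484987.
Check values of n near the boundary:
  n = 154: C(154, 8) = 6521818990995; 6521818990995 < 7625597484987? YES
  n = 155: C(155, 8) = 6876747915675; 6876747915675 < 7625597484987? YES
  n = 156: C(156, 8) = 7248464019225; 7248464019225 < 7625597484987? YES
  n = 157: C(157, 8) = 7637643295425; 7637643295425 < 7625597484987? NO
The largest n with C(n, 8) < 7625597484987 is n = 156 (where E[X] = 805384891025/847288609443 ≈ 0.9505437). Hence R_3(8) > 156, i.e. R_3(8) ≥ 157.

Largest n = 156; hence R_3(8) > 156.


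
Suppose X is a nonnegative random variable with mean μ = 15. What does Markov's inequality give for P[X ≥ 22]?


μ = E[X] = 15, a = 22.
Markov: P[X ≥ 22] ≤ μ/a = (15)/22 = 15/22.
Numerically: ≈ 0.682.
(Since a = 22 > μ = 15.000, the bound 15/22 is < 1 and informative.)

P[X ≥ 22] ≤ 15/22 ≈ 0.682.


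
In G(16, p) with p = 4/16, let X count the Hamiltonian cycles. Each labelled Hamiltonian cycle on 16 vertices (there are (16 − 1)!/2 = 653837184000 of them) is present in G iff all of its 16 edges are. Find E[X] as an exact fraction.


K_16 has (16 − 1)!/2 = 653837184000 labelled Hamiltonian cycles.
For each such Hamiltonian cycle H, let X_H = 1 if all 16 edges of H are present in G. Then P[X_H = 1] = p^{16} = (1/4)^{16} = 1/4294967296.
By linearity of expectation: E[X] = Σ_H E[X_H] = 653837184000 · p^{16} = 653837184000 · 1/4294967296 = 638512875/4194304.
Numerically: E[X] ≈ 152.23.

E[X] = 653837184000 · (1/4)^{16} = 638512875/4194304 ≈ 152.23.


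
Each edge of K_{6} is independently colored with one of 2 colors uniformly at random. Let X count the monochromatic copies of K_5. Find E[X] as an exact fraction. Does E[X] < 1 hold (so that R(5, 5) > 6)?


E[X] = C(6, 5) · 2^{1 − 10} = 6 · 2^{−9} = 6/512.
As a reduced fraction: E[X] = 3/256 ≈ 0.0117.
Is E[X] < 1? YES.
Since E[X] < 1, there exists a 2-coloring of K_{6} with no monochromatic K_5; hence R(5, 5) > 6.

E[X] = 3/256 ≈ 0.0117; E[X] < 1, so R(5, 5) > 6.


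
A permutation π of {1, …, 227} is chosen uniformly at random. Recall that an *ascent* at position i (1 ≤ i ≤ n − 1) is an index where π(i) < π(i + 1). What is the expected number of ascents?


Write X = Σ X_I over i = 1, …, 226, with X_I the indicator of one ascent.
There are 226 indicators.
For each fixed i, the pair (π(i), π(i+1)) is a uniformly random ordered pair of distinct values from {1, …, 227}; by symmetry P[π(i) < π(i+1)] = 1/2.
By linearity: E[X] = 226 · (1/2) = (227 − 1) · (1/2) = 113 ≈ 113.000.

E[X] = 113 = 113.000.


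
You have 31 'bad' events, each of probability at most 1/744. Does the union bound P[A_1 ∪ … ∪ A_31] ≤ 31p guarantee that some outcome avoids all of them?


Union bound: P[∪_{i=1}^{31} A_i] ≤ Σ_i P[A_i] ≤ 31·p = 31·(1/744) = 1/24.
Numerically: 1/24 ≈ 0.0417.
Is 1/24 < 1? YES.
Since P[∪ A_i] ≤ 1/24 < 1, the complement has P[∩ A_i^c] ≥ 1 − 1/24 = 23/24 > 0, so some outcome avoids every A_i.

31·p = 1/24 ≈ 0.0417; existence CERTIFIED by the union bound.


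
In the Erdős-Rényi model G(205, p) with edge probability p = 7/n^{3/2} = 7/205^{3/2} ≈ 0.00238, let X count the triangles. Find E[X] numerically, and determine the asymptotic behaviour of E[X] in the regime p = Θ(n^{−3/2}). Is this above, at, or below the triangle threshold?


Number of potential triangles: C(205, 3) = 1414910.
Each occurs with probability p³ ≈ (0.00238)³ ≈ 1.35644e-08.
By linearity: E[X] = C(205, 3)·p³ ≈ 1414910 · 1.35644e-08 ≈ 0.019.
Since α = 3/2 > 1, p = c/n^{3/2} = o(1/n) is below the triangle threshold p ~ 1/n. Asymptotically E[X] ~ (c³/6)·n^{3(1−α)} = (7³/6)·n^{-1.5} → 0, so by Markov's inequality G has no triangles w.h.p.

E[X] ≈ 0.019; in regime p = Θ(1/n^{3/2}) E[X] tends to 0 (below the triangle threshold p ~ 1/n).


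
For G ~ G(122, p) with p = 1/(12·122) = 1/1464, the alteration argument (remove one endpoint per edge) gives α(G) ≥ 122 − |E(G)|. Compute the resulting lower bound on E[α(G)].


E[|E(G)|] = C(122, 2)·p = 7381 · (1/1464) = 121/24.
E[α(G)] ≥ n − E[|E(G)|] = 122 − 121/24 = 2807/24.
Numerically: ≈ 116.958.
(This is only a lower bound; the true E[α(G)] may be larger.)

E[α(G)] ≥ 2807/24 ≈ 116.958.


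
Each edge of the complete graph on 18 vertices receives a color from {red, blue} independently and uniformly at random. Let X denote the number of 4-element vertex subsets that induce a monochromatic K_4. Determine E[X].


Let X = Σ_S X_S over the C(18, 4) = 3060 subsets S of size 4, where X_S = 1 if the K_4 on S is monochromatic.
For a fixed S, the K_4 on S has C(4, 2) = 6 edges. P[all 6 edges red] = (1/2)^6, and likewise for blue, so P[monochromatic] = 2·(1/2)^6 = 2^{1 − 6} = 1/32.
By linearity of expectation: E[X] = C(18, 4) · 2^{1 − 6} = 3060 · 1/32 = 765/8.
Numerically: E[X] ≈ 95.6250.

E[X] = C(18,4)·2^(1−C(4,2)) = 765/8 ≈ 95.6250.


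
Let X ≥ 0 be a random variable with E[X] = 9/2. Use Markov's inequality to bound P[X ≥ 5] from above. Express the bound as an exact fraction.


μ = E[X] = 9/2, a = 5.
Markov: P[X ≥ 5] ≤ μ/a = (9/2)/5 = 9/10.
Numerically: ≈ 0.9000.
(Since a = 5 > μ = 4.5000, the bound 9/10 is < 1 and informative.)

P[X ≥ 5] ≤ 9/10 ≈ 0.9000.


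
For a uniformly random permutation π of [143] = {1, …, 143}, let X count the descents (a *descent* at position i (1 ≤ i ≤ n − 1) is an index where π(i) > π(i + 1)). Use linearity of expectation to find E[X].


Write X = Σ X_I over i = 1, …, 142, with X_I the indicator of one descent.
There are 142 indicators.
For each fixed i, the pair (π(i), π(i+1)) is a uniformly random ordered pair of distinct values from {1, …, 143}; by symmetry P[π(i) > π(i+1)] = 1/2.
By linearity: E[X] = 142 · (1/2) = (143 − 1) · (1/2) = 71 ≈ 71.000.

E[X] = 71 = 71.000.


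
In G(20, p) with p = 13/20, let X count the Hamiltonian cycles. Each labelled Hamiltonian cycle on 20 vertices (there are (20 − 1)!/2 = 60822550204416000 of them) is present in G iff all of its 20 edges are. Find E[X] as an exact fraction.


K_20 has (20 − 1)!/2 = 60822550204416000 labelled Hamiltonian cycles.
For each such Hamiltonian cycle H, let X_H = 1 if all 20 edges of H are present in G. Then P[X_H = 1] = p^{20} = (13/20)^{20} = 19004963774880799438801/104857600000000000000000000.
By linearity: E[X] = Σ_H E[X_H] = 60822550204416000 · p^{20} = 60822550204416000 · 19004963774880799438801/104857600000000000000000000 = 282209561360057334695429506990221/25600000000000000000.
Numerically: E[X] ≈ 1.10238e+13.

E[X] = 60822550204416000 · (13/20)^{20} = 282209561360057334695429506990221/25600000000000000000 ≈ 1.10238e+13.


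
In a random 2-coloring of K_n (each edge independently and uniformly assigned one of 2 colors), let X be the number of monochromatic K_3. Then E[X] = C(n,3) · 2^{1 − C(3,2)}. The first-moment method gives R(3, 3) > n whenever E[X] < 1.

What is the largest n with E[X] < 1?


We need C(n, 3) · 2^{1 − 3} < 1, i.e. C(n, 3) < 2^{3 − 1} = 4.
Check values of n near the boundary:
  n = 3: C(3, 3) = 1; 1 < 4? YES
  n = 4: C(4, 3) = 4; 4 < 4? NO
  n = 5: C(5, 3) = 10; 10 < 4? NO
The largest n with C(n, 3) < 4 is n = 3 (where E[X] = 1/4 ≈ 0.2500). Hence R(3, 3) > 3, i.e. R(3, 3) ≥ 4.

Largest n = 3; hence R(3, 3) > 3.


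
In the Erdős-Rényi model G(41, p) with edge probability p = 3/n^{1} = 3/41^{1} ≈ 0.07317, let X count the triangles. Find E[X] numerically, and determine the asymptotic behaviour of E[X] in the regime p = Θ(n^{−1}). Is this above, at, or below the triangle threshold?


Number of potential triangles: C(41, 3) = 10660.
Each occurs with probability p³ ≈ (0.07317)³ ≈ 3.917529e-04.
By linearity: E[X] = C(41, 3)·p³ ≈ 10660 · 3.917529e-04 ≈ 4.1761.
Here α = 1, so p = 3/n is exactly at the triangle threshold p ~ 1/n. Asymptotically E[X] → c³/6 = 3³/6 = 9/2 ≈ 4.5000, a bounded constant. In this regime the triangle count is asymptotically Poisson(c³/6).

E[X] ≈ 4.1761; in regime p = Θ(1/n^{1}) E[X] stays bounded (at the triangle threshold p ~ 1/n).


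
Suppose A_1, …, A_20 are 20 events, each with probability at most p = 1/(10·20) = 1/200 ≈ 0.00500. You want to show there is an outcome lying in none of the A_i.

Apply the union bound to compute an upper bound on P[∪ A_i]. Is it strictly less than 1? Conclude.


Union bound: P[∪_{i=1}^{20} A_i] ≤ Σ_i P[A_i] ≤ 20·p = 20·(1/200) = 1/10.
Numerically: 1/10 ≈ 0.10000.
Is 1/10 < 1? YES.
Since P[∪ A_i] ≤ 1/10 < 1, the complement has P[∩ A_i^c] ≥ 1 − 1/10 = 9/10 > 0, so some outcome avoids every A_i.

20·p = 1/10 ≈ 0.10000; existence CERTIFIED by the union bound.


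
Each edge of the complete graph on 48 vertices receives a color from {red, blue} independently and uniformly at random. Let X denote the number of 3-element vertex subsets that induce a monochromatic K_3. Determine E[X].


Let X = Σ_S X_S over the C(48, 3) = 17296 subsets S of size 3, where X_S = 1 if the K_3 on S is monochromatic.
For a fixed S, the K_3 on S has C(3, 2) = 3 edges. P[all 3 edges red] = (1/2)^3, and likewise for blue, so P[monochromatic] = 2·(1/2)^3 = 2^{1 − 3} = 1/4.
Summing: E[X] = C(48, 3) · 2^{1 − 3} = 17296 · 1/4 = 4324.
Numerically: E[X] ≈ 4324.0000.

E[X] = C(48,3)·2^(1−C(3,2)) = 4324 ≈ 4324.0000.


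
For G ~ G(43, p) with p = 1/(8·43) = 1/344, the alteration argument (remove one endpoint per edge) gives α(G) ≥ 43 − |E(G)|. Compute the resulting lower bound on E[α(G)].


E[|E(G)|] = C(43, 2)·p = 903 · (1/344) = 21/8.
E[α(G)] ≥ n − E[|E(G)|] = 43 − 21/8 = 323/8.
Numerically: ≈ 40.375000.
(This is only a lower bound; the true E[α(G)] may be larger.)

E[α(G)] ≥ 323/8 ≈ 40.375000.


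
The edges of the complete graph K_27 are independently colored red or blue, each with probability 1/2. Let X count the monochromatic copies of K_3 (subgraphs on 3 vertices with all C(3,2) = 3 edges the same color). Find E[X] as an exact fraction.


Let X = Σ_S X_S over the C(27, 3) = 2925 subsets S of size 3, where X_S = 1 if the K_3 on S is monochromatic.
For a fixed S, the K_3 on S has C(3, 2) = 3 edges. P[all 3 edges red] = (1/2)^3, and likewise for blue, so P[monochromatic] = 2·(1/2)^3 = 2^{1 − 3} = 1/4.
By linearity of expectation: E[X] = C(27, 3) · 2^{1 − 3} = 2925 · 1/4 = 2925/4.
Numerically: E[X] ≈ 731.250.

E[X] = C(27,3)·2^(1−C(3,2)) = 2925/4 ≈ 731.250.


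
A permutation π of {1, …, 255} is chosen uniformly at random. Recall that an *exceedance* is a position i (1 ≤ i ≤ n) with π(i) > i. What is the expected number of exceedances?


Write X = Σ_{i=1}^{255} X_i, where X_i = 1_{π(i) > i}.
For each fixed i, π(i) is uniform over {1, …, 255} (marginal of a uniform permutation), so P[π(i) > i] = (n − i)/n. Summing: Σ_{i=1}^{255} (n − i)/n = (0 + 1 + … + 254)/255 = 255(255 − 1)/(2·255) = (255 − 1)/2.
Hence E[X] = Σ_{i=1}^{255} (255 − i)/255 = 127 ≈ 127.0000.

E[X] = 127 = 127.0000.


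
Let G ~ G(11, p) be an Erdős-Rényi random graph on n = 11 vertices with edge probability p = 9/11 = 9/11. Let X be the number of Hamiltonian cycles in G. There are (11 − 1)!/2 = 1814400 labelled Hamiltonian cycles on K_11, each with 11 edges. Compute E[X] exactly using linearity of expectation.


K_11 has (11 − 1)!/2 = 1814400 labelled Hamiltonian cycles.
For each such Hamiltonian cycle H, let X_H = 1 if all 11 edges of H are present in G. Then P[X_H = 1] = p^{11} = (9/11)^{11} = 31381059609/285311670611.
By linearity of expectation: E[X] = Σ_H E[X_H] = 1814400 · p^{11} = 1814400 · 31381059609/285311670611 = 56937794554569600/285311670611.
Numerically: E[X] ≈ 199563.

E[X] = 1814400 · (9/11)^{11} = 56937794554569600/285311670611 ≈ 199563.


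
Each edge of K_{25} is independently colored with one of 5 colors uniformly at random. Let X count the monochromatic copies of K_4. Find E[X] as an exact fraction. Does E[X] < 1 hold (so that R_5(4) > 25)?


E[X] = C(25, 4) · 5^{1 − 6} = 12650 · 5^{−5} = 12650/3125.
As a reduced fraction: E[X] = 506/125 ≈ 4.048000.
Is E[X] < 1? NO.
Since E[X] ≥ 1, the first-moment bound is inconclusive at n = 25; it does NOT by itself certify R_5(4) > 25.

E[X] = 506/125 ≈ 4.048000; E[X] ≥ 1; first-moment method inconclusive here.


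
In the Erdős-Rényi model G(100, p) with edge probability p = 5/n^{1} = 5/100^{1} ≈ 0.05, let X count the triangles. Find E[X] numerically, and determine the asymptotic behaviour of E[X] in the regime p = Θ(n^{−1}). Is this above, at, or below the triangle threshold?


Number of potential triangles: C(100, 3) = 161700.
Each occurs with probability p³ ≈ (0.05)³ ≈ 1.250000e-04.
By linearity: E[X] = C(100, 3)·p³ ≈ 161700 · 1.250000e-04 ≈ 20.2125.
Here α = 1, so p = 5/n is exactly at the triangle threshold p ~ 1/n. Asymptotically E[X] → c³/6 = 5³/6 = 125/6 ≈ 20.8333, a bounded constant. In this regime the triangle count is asymptotically Poisson(c³/6).

E[X] ≈ 20.2125; in regime p = Θ(1/n^{1}) E[X] stays bounded (at the triangle threshold p ~ 1/n).


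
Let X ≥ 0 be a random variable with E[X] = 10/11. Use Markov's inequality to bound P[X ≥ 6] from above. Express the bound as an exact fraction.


μ = E[X] = 10/11, a = 6.
Markov: P[X ≥ 6] ≤ μ/a = (10/11)/6 = 5/33.
Numerically: ≈ 0.152.
(Since a = 6 > μ = 0.909, the bound 5/33 is < 1 and informative.)

P[X ≥ 6] ≤ 5/33 ≈ 0.152.


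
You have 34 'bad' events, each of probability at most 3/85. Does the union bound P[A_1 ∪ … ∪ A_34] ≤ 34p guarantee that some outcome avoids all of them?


Union bound: P[∪_{i=1}^{34} A_i] ≤ Σ_i P[A_i] ≤ 34·p = 34·(3/85) = 6/5.
Numerically: 6/5 ≈ 1.2000.
Is 6/5 < 1? NO.
Since the bound 6/5 is ≥ 1, the union bound is uninformative here; it does NOT by itself certify existence.

34·p = 6/5 ≈ 1.2000; existence NOT certified by the union bound.
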